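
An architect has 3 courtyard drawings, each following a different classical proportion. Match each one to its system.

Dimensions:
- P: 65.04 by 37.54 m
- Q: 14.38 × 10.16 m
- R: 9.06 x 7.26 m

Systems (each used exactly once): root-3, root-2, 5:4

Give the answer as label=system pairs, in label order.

P = 65.04/37.54 ≈ 1.733 → root-3 (1.732)
Q = 14.38/10.16 ≈ 1.415 → root-2 (1.414)
R = 9.06/7.26 ≈ 1.248 → 5:4 (1.250)

P=root-3, Q=root-2, R=5:4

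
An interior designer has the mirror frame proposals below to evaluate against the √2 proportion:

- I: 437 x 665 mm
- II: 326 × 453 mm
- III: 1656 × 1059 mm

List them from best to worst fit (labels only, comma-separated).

II, I, III

I: 665/437 ≈ 1.522 → |1.522 − 1.414| = 0.108
II: 453/326 ≈ 1.390 → |1.390 − 1.414| = 0.024
III: 1656/1059 ≈ 1.564 → |1.564 − 1.414| = 0.150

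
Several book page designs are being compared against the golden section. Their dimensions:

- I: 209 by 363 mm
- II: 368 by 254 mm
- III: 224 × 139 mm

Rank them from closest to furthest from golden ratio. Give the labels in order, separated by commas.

III, I, II

Ratios: I = 363 / 209 ≈ 1.737; II = 368 / 254 ≈ 1.449; III = 224 / 139 ≈ 1.612.
|Δ from 1.618|: I 0.119; II 0.169; III 0.006.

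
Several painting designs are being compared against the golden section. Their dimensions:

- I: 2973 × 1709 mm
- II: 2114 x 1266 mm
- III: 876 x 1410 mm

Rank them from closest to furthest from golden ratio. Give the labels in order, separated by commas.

III, II, I

I: 2973/1709 ≈ 1.740 → |1.740 − 1.618| = 0.122
II: 2114/1266 ≈ 1.670 → |1.670 − 1.618| = 0.052
III: 1410/876 ≈ 1.610 → |1.610 − 1.618| = 0.008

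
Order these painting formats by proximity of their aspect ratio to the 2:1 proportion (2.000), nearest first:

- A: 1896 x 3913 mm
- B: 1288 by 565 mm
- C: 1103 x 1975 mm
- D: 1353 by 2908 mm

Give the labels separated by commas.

A, D, C, B

Ratios: A = 3913 / 1896 ≈ 2.064; B = 1288 / 565 ≈ 2.280; C = 1975 / 1103 ≈ 1.791; D = 2908 / 1353 ≈ 2.149.
|Δ from 2.000|: A 0.064; B 0.280; C 0.209; D 0.149.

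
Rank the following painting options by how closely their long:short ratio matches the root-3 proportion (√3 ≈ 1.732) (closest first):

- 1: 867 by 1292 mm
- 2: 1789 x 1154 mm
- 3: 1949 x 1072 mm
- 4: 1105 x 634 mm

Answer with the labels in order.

4, 3, 2, 1

1: 1292/867 ≈ 1.490 → |1.490 − 1.732| = 0.242
2: 1789/1154 ≈ 1.550 → |1.550 − 1.732| = 0.182
3: 1949/1072 ≈ 1.818 → |1.818 − 1.732| = 0.086
4: 1105/634 ≈ 1.743 → |1.743 − 1.732| = 0.011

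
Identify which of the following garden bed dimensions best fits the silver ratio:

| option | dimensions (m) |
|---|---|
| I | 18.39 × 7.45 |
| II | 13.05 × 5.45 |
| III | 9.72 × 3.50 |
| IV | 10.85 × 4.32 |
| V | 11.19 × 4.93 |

Ratios (long/short): I ≈ 2.468; II ≈ 2.394; III ≈ 2.777; IV ≈ 2.512; V ≈ 2.270.
silver ratio ≈ 2.414; option II is nearest (Δ 0.020).

II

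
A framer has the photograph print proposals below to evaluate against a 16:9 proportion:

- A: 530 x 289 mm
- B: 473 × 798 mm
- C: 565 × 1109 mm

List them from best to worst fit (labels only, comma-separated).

A, B, C

A: 530/289 ≈ 1.834 → |1.834 − 1.778| = 0.056
B: 798/473 ≈ 1.687 → |1.687 − 1.778| = 0.091
C: 1109/565 ≈ 1.963 → |1.963 − 1.778| = 0.185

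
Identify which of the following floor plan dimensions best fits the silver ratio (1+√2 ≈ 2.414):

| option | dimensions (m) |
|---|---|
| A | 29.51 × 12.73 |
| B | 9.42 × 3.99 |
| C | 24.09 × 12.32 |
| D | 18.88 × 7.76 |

D

Target silver ratio ≈ 2.414.
A: 2.318 (Δ0.096)  B: 2.361 (Δ0.053)  C: 1.955 (Δ0.459)  D: 2.433 (Δ0.019)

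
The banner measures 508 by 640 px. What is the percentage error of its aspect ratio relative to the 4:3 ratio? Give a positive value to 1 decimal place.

Ratio = 640 / 508 ≈ 1.2598.
Ideal 4:3 ≈ 1.3333. |1.2598 − 1.3333| / 1.3333 ≈ 5.51% → 5.5%.

5.5%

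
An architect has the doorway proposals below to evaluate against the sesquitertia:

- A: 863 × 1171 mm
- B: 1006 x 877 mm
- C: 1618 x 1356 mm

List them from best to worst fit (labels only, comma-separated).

A: 1171/863 ≈ 1.357 → |1.357 − 1.333| = 0.024
B: 1006/877 ≈ 1.147 → |1.147 − 1.333| = 0.186
C: 1618/1356 ≈ 1.193 → |1.193 − 1.333| = 0.140

A, C, B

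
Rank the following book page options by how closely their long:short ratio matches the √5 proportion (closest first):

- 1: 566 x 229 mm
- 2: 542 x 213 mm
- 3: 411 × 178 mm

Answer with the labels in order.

3, 1, 2

Ratios: 1 = 566 / 229 ≈ 2.472; 2 = 542 / 213 ≈ 2.545; 3 = 411 / 178 ≈ 2.309.
|Δ from 2.236|: 1 0.236; 2 0.309; 3 0.073.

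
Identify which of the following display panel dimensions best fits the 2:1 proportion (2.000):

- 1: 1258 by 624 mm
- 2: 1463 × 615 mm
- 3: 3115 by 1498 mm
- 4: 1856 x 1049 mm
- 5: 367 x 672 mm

Target 2:1 ≈ 2.000.
1: 2.016 (Δ0.016)  2: 2.379 (Δ0.379)  3: 2.079 (Δ0.079)  4: 1.769 (Δ0.231)  5: 1.831 (Δ0.169)

1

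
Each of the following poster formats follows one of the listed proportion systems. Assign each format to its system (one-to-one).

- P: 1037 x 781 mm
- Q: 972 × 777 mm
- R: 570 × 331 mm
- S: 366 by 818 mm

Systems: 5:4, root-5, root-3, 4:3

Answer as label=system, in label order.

P = 1037/781 ≈ 1.328 → 4:3 (1.333)
Q = 972/777 ≈ 1.251 → 5:4 (1.250)
R = 570/331 ≈ 1.722 → root-3 (1.732)
S = 818/366 ≈ 2.235 → root-5 (2.236)

P=4:3, Q=5:4, R=root-3, S=root-5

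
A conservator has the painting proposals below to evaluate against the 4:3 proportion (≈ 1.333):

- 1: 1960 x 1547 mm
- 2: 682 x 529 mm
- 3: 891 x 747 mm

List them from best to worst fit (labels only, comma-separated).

1: 1960/1547 ≈ 1.267 → |1.267 − 1.333| = 0.066
2: 682/529 ≈ 1.289 → |1.289 − 1.333| = 0.044
3: 891/747 ≈ 1.193 → |1.193 − 1.333| = 0.140

2, 1, 3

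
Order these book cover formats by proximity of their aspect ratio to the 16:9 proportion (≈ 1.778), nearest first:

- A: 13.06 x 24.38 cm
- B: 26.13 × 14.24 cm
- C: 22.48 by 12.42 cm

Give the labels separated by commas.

A: 24.38/13.06 ≈ 1.867 → |1.867 − 1.778| = 0.089
B: 26.13/14.24 ≈ 1.835 → |1.835 − 1.778| = 0.057
C: 22.48/12.42 ≈ 1.810 → |1.810 − 1.778| = 0.032

C, B, A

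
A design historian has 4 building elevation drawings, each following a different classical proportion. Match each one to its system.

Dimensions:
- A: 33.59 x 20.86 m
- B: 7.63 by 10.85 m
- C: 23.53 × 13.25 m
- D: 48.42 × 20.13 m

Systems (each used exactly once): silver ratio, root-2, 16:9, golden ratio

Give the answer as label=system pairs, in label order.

A=golden ratio, B=root-2, C=16:9, D=silver ratio

Ratios: A ≈ 1.610; B ≈ 1.422; C ≈ 1.776; D ≈ 2.405.
Targets: silver ratio ≈ 2.414; root-2 ≈ 1.414; 16:9 ≈ 1.778; golden ratio ≈ 1.618.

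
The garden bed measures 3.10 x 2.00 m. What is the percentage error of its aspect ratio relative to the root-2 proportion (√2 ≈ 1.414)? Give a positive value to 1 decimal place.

Ratio = 3.10 / 2.00 ≈ 1.5500.
Ideal root-2 ≈ 1.4142. |1.5500 − 1.4142| / 1.4142 ≈ 9.60% → 9.6%.

9.6%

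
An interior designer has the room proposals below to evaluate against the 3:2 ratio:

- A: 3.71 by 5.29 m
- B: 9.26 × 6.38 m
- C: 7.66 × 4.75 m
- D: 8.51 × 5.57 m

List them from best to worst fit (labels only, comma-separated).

D, B, A, C

Ratios: A = 5.29 / 3.71 ≈ 1.426; B = 9.26 / 6.38 ≈ 1.451; C = 7.66 / 4.75 ≈ 1.613; D = 8.51 / 5.57 ≈ 1.528.
|Δ from 1.500|: A 0.074; B 0.049; C 0.113; D 0.028.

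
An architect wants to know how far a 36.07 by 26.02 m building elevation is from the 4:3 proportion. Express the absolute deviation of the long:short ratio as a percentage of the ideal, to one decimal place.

4.0%

Ratio = 36.07 / 26.02 ≈ 1.3862.
Ideal 4:3 ≈ 1.3333. |1.3862 − 1.3333| / 1.3333 ≈ 3.97% → 4.0%.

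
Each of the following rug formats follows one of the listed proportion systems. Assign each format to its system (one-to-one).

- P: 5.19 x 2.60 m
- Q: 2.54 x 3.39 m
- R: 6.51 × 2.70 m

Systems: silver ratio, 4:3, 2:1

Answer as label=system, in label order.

P=2:1, Q=4:3, R=silver ratio

Ratios: P ≈ 1.996; Q ≈ 1.335; R ≈ 2.411.
Targets: silver ratio ≈ 2.414; 4:3 ≈ 1.333; 2:1 ≈ 2.000.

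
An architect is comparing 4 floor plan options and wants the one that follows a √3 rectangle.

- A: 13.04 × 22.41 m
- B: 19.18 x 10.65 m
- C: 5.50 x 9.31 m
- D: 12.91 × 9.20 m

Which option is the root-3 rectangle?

A

Target root-3 ≈ 1.732.
A: 1.719 (Δ0.013)  B: 1.801 (Δ0.069)  C: 1.693 (Δ0.039)  D: 1.403 (Δ0.329)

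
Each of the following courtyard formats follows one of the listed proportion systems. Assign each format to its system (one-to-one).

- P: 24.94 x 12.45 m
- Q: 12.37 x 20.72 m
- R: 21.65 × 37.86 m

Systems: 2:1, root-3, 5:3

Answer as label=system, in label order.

P=2:1, Q=5:3, R=root-3

P = 24.94/12.45 ≈ 2.003 → 2:1 (2.000)
Q = 20.72/12.37 ≈ 1.675 → 5:3 (1.667)
R = 37.86/21.65 ≈ 1.749 → root-3 (1.732)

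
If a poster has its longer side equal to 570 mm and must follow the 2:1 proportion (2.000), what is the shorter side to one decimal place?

285.0 mm

2:1 = 2.00000.
Shorter side = 570 ÷ 2.00000 ≈ 285.000 → 285.0 mm.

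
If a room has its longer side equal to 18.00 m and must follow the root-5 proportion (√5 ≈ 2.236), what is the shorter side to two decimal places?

root-5 ≈ 2.23607.
Shorter side = 18.00 ÷ 2.23607 ≈ 8.0498 → 8.05 m.

8.05 m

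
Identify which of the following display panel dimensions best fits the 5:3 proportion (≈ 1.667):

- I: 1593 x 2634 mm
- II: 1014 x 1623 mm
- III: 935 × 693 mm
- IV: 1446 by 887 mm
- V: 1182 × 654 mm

Target 5:3 ≈ 1.667.
I: 1.653 (Δ0.014)  II: 1.601 (Δ0.066)  III: 1.349 (Δ0.318)  IV: 1.630 (Δ0.037)  V: 1.807 (Δ0.140)

I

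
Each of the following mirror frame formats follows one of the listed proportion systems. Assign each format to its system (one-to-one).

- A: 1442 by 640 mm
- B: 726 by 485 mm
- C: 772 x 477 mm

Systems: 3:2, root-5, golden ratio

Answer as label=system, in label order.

Ratios: A ≈ 2.253; B ≈ 1.497; C ≈ 1.618.
Targets: 3:2 ≈ 1.500; root-5 ≈ 2.236; golden ratio ≈ 1.618.

A=root-5, B=3:2, C=golden ratio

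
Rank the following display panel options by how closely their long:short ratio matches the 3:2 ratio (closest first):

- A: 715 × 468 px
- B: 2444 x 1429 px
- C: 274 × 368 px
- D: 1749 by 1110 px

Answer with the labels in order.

A, D, C, B

A: 715/468 ≈ 1.528 → |1.528 − 1.500| = 0.028
B: 2444/1429 ≈ 1.710 → |1.710 − 1.500| = 0.210
C: 368/274 ≈ 1.343 → |1.343 − 1.500| = 0.157
D: 1749/1110 ≈ 1.576 → |1.576 − 1.500| = 0.076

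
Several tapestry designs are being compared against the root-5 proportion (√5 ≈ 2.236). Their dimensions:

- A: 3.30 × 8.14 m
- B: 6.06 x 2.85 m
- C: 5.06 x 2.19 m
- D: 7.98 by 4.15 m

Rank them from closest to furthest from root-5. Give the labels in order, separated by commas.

C, B, A, D

A: 8.14/3.30 ≈ 2.467 → |2.467 − 2.236| = 0.231
B: 6.06/2.85 ≈ 2.126 → |2.126 − 2.236| = 0.110
C: 5.06/2.19 ≈ 2.311 → |2.311 − 2.236| = 0.075
D: 7.98/4.15 ≈ 1.923 → |1.923 − 2.236| = 0.313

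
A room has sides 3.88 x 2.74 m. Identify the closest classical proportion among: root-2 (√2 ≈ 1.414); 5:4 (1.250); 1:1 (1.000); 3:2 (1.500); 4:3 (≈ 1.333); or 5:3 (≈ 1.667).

Ratio = 3.88 / 2.74 ≈ 1.416.
Distances: root-2 1.414 (Δ 0.002); 5:4 1.250 (Δ 0.166); 1:1 1.000 (Δ 0.416); 3:2 1.500 (Δ 0.084); 4:3 1.333 (Δ 0.083); 5:3 1.667 (Δ 0.251).

root-2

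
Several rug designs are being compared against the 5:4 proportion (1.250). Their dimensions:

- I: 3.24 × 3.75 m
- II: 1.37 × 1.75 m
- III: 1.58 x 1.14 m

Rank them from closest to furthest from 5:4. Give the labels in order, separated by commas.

Ratios: I = 3.75 / 3.24 ≈ 1.157; II = 1.75 / 1.37 ≈ 1.277; III = 1.58 / 1.14 ≈ 1.386.
|Δ from 1.250|: I 0.093; II 0.027; III 0.136.

II, I, III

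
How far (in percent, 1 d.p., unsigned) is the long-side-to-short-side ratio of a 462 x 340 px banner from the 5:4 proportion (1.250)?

8.7%

Ratio = 462 / 340 ≈ 1.3588.
Ideal 5:4 = 1.2500. |1.3588 − 1.2500| / 1.2500 ≈ 8.70% → 8.7%.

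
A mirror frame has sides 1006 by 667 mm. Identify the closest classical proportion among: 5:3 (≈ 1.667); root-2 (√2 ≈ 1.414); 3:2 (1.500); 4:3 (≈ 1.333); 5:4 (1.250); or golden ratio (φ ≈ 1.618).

Ratio = 1006 / 667 ≈ 1.508.
Distances: 5:3 1.667 (Δ 0.159); root-2 1.414 (Δ 0.094); 3:2 1.500 (Δ 0.008); 4:3 1.333 (Δ 0.175); 5:4 1.250 (Δ 0.258); golden ratio 1.618 (Δ 0.110).

3:2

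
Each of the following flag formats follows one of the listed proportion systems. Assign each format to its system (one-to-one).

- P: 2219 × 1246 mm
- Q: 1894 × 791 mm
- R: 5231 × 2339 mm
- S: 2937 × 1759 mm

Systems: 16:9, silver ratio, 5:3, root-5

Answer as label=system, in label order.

P=16:9, Q=silver ratio, R=root-5, S=5:3

P = 2219/1246 ≈ 1.781 → 16:9 (1.778)
Q = 1894/791 ≈ 2.394 → silver ratio (2.414)
R = 5231/2339 ≈ 2.236 → root-5 (2.236)
S = 2937/1759 ≈ 1.670 → 5:3 (1.667)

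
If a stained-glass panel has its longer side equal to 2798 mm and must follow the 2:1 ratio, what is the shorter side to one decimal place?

1399.0 mm

2:1 = 2.00000.
Shorter side = 2798 ÷ 2.00000 ≈ 1399.000 → 1399.0 mm.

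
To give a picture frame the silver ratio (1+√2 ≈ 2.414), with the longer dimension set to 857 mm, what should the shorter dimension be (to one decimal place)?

355.0 mm

silver ratio ≈ 2.41421.
Shorter side = 857 ÷ 2.41421 ≈ 354.982 → 355.0 mm.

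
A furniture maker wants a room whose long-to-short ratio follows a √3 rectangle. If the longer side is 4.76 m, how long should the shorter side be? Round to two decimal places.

2.75 m

root-3 ≈ 1.73205.
Shorter side = 4.76 ÷ 1.73205 ≈ 2.7482 → 2.75 m.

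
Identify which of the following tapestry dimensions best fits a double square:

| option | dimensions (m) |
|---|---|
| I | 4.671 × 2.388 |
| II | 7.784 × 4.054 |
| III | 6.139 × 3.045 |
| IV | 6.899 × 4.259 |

III

Ratios (long/short): I ≈ 1.956; II ≈ 1.920; III ≈ 2.016; IV ≈ 1.620.
2:1 ≈ 2.000; option III is nearest (Δ 0.016).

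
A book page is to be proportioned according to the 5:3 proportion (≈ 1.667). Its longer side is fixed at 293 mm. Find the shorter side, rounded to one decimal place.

5:3 ≈ 1.66667.
Shorter side = 293 ÷ 1.66667 ≈ 175.800 → 175.8 mm.

175.8 mm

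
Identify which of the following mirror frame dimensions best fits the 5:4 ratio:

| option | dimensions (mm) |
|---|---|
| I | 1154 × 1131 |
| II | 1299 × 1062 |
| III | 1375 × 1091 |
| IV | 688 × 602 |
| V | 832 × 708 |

Ratios (long/short): I ≈ 1.020; II ≈ 1.223; III ≈ 1.260; IV ≈ 1.143; V ≈ 1.175.
5:4 ≈ 1.250; option III is nearest (Δ 0.010).

III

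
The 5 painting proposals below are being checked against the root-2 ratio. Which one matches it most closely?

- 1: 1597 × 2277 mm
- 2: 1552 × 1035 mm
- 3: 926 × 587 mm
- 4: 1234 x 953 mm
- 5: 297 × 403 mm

1

Ratios (long/short): 1 ≈ 1.426; 2 ≈ 1.500; 3 ≈ 1.578; 4 ≈ 1.295; 5 ≈ 1.357.
root-2 ≈ 1.414; option 1 is nearest (Δ 0.012).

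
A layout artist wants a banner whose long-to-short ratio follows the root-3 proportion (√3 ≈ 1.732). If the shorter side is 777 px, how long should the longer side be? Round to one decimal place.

root-3 ≈ 1.73205.
Longer side = 777 × 1.73205 ≈ 1345.803 → 1345.8 px.

1345.8 px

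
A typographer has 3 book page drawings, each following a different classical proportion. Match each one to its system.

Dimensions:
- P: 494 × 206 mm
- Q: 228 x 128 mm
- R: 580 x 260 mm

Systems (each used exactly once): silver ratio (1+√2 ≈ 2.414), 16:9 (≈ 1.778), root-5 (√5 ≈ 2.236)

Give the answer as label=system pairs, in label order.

P = 494/206 ≈ 2.398 → silver ratio (2.414)
Q = 228/128 ≈ 1.781 → 16:9 (1.778)
R = 580/260 ≈ 2.231 → root-5 (2.236)

P=silver ratio, Q=16:9, R=root-5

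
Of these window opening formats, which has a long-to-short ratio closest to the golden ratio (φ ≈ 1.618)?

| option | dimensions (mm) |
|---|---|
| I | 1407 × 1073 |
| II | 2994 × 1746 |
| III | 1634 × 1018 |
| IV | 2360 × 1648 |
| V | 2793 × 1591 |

III

Ratios (long/short): I ≈ 1.311; II ≈ 1.715; III ≈ 1.605; IV ≈ 1.432; V ≈ 1.755.
golden ratio ≈ 1.618; option III is nearest (Δ 0.013).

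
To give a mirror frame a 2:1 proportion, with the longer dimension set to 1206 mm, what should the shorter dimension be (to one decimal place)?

603.0 mm

2:1 = 2.00000.
Shorter side = 1206 ÷ 2.00000 ≈ 603.000 → 603.0 mm.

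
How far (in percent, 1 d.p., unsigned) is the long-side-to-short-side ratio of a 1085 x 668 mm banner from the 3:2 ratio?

Ratio = 1085 / 668 ≈ 1.6243.
Ideal 3:2 = 1.5000. |1.6243 − 1.5000| / 1.5000 ≈ 8.29% → 8.3%.

8.3%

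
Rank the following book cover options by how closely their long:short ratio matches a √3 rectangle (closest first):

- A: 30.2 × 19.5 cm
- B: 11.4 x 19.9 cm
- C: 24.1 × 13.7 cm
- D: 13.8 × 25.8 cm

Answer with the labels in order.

A: 30.2/19.5 ≈ 1.549 → |1.549 − 1.732| = 0.183
B: 19.9/11.4 ≈ 1.746 → |1.746 − 1.732| = 0.014
C: 24.1/13.7 ≈ 1.759 → |1.759 − 1.732| = 0.027
D: 25.8/13.8 ≈ 1.870 → |1.870 − 1.732| = 0.138

B, C, D, A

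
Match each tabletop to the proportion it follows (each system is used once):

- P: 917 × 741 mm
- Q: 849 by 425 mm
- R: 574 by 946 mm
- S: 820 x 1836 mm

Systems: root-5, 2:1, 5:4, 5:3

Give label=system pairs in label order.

P=5:4, Q=2:1, R=5:3, S=root-5

Ratios: P ≈ 1.238; Q ≈ 1.998; R ≈ 1.648; S ≈ 2.239.
Targets: root-5 ≈ 2.236; 2:1 ≈ 2.000; 5:4 ≈ 1.250; 5:3 ≈ 1.667.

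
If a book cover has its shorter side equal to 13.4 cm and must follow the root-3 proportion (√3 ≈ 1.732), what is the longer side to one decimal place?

root-3 ≈ 1.73205.
Longer side = 13.4 × 1.73205 ≈ 23.209 → 23.2 cm.

23.2 cm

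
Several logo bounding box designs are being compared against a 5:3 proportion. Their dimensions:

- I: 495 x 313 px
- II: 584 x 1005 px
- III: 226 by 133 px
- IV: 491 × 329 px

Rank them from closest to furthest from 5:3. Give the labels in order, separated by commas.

III, II, I, IV

I: 495/313 ≈ 1.581 → |1.581 − 1.667| = 0.086
II: 1005/584 ≈ 1.721 → |1.721 − 1.667| = 0.054
III: 226/133 ≈ 1.699 → |1.699 − 1.667| = 0.032
IV: 491/329 ≈ 1.492 → |1.492 − 1.667| = 0.175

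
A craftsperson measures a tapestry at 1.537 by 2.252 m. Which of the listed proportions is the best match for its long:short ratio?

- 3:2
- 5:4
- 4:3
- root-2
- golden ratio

2.252/1.537 ≈ 1.465. Nearest candidates are 3:2 (1.500, off by 0.035) and root-2 (1.414, off by 0.051).

3:2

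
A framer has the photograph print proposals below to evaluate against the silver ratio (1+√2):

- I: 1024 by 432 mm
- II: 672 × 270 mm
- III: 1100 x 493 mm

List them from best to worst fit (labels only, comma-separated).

I, II, III

I: 1024/432 ≈ 2.370 → |2.370 − 2.414| = 0.044
II: 672/270 ≈ 2.489 → |2.489 − 2.414| = 0.075
III: 1100/493 ≈ 2.231 → |2.231 − 2.414| = 0.183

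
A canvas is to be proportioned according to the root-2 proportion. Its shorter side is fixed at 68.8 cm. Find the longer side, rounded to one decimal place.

97.3 cm

root-2 ≈ 1.41421.
Longer side = 68.8 × 1.41421 ≈ 97.298 → 97.3 cm.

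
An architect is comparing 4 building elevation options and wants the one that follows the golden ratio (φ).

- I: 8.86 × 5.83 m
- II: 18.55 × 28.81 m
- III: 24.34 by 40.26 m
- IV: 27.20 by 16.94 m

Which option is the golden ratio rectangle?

IV

Ratios (long/short): I ≈ 1.520; II ≈ 1.553; III ≈ 1.654; IV ≈ 1.606.
golden ratio ≈ 1.618; option IV is nearest (Δ 0.012).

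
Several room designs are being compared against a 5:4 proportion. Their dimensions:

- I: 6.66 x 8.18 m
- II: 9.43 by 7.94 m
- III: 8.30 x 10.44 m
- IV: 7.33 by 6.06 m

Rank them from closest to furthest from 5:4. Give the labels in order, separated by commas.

Ratios: I = 8.18 / 6.66 ≈ 1.228; II = 9.43 / 7.94 ≈ 1.188; III = 10.44 / 8.30 ≈ 1.258; IV = 7.33 / 6.06 ≈ 1.210.
|Δ from 1.250|: I 0.022; II 0.062; III 0.008; IV 0.040.

III, I, IV, II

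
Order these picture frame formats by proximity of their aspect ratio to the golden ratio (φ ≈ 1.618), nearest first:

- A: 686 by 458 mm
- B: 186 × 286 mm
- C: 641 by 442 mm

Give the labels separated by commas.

Ratios: A = 686 / 458 ≈ 1.498; B = 286 / 186 ≈ 1.538; C = 641 / 442 ≈ 1.450.
|Δ from 1.618|: A 0.120; B 0.080; C 0.168.

B, A, C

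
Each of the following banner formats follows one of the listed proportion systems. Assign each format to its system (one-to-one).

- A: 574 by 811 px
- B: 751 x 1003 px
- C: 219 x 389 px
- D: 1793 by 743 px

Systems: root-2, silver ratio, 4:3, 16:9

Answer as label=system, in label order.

Ratios: A ≈ 1.413; B ≈ 1.336; C ≈ 1.776; D ≈ 2.413.
Targets: root-2 ≈ 1.414; silver ratio ≈ 2.414; 4:3 ≈ 1.333; 16:9 ≈ 1.778.

A=root-2, B=4:3, C=16:9, D=silver ratio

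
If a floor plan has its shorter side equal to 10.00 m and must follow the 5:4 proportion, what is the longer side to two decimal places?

5:4 = 1.25000.
Longer side = 10.00 × 1.25000 ≈ 12.5000 → 12.50 m.

12.50 m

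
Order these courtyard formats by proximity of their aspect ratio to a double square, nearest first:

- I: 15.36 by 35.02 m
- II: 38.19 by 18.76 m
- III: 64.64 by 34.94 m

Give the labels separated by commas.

II, III, I

Ratios: I = 35.02 / 15.36 ≈ 2.280; II = 38.19 / 18.76 ≈ 2.036; III = 64.64 / 34.94 ≈ 1.850.
|Δ from 2.000|: I 0.280; II 0.036; III 0.150.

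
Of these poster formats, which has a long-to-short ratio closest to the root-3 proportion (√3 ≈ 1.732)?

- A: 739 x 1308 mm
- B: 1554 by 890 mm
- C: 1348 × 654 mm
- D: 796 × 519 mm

B

Ratios (long/short): A ≈ 1.770; B ≈ 1.746; C ≈ 2.061; D ≈ 1.534.
root-3 ≈ 1.732; option B is nearest (Δ 0.014).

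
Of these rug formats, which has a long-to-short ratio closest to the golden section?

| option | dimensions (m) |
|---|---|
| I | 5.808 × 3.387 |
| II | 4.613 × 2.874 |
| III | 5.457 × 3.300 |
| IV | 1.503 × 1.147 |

Ratios (long/short): I ≈ 1.715; II ≈ 1.605; III ≈ 1.654; IV ≈ 1.310.
golden ratio ≈ 1.618; option II is nearest (Δ 0.013).

II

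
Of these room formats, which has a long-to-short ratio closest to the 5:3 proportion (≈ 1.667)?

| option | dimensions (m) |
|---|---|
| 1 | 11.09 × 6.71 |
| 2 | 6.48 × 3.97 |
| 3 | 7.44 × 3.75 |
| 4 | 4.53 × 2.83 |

Target 5:3 ≈ 1.667.
1: 1.653 (Δ0.014)  2: 1.632 (Δ0.035)  3: 1.984 (Δ0.317)  4: 1.601 (Δ0.066)

1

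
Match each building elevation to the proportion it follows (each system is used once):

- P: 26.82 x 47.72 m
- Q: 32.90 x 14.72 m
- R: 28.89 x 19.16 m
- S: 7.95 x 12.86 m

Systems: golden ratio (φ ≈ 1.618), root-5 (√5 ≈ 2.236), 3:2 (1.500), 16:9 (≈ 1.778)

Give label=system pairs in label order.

P = 47.72/26.82 ≈ 1.779 → 16:9 (1.778)
Q = 32.90/14.72 ≈ 2.235 → root-5 (2.236)
R = 28.89/19.16 ≈ 1.508 → 3:2 (1.500)
S = 12.86/7.95 ≈ 1.618 → golden ratio (1.618)

P=16:9, Q=root-5, R=3:2, S=golden ratio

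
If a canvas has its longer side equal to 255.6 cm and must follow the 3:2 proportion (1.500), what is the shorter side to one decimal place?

170.4 cm

3:2 = 1.50000.
Shorter side = 255.6 ÷ 1.50000 ≈ 170.400 → 170.4 cm.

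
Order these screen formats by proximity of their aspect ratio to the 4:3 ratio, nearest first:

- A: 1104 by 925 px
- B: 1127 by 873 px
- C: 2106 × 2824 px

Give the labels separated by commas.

C, B, A

A: 1104/925 ≈ 1.194 → |1.194 − 1.333| = 0.139
B: 1127/873 ≈ 1.291 → |1.291 − 1.333| = 0.042
C: 2824/2106 ≈ 1.341 → |1.341 − 1.333| = 0.008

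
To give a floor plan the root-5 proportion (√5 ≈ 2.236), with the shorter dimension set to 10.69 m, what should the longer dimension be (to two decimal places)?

root-5 ≈ 2.23607.
Longer side = 10.69 × 2.23607 ≈ 23.9036 → 23.90 m.

23.90 m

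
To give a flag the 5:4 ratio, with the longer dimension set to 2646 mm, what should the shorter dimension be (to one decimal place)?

5:4 = 1.25000.
Shorter side = 2646 ÷ 1.25000 ≈ 2116.800 → 2116.8 mm.

2116.8 mm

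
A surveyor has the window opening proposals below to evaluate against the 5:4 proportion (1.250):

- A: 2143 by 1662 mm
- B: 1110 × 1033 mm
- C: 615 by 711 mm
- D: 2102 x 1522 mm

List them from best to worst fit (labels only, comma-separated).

A, C, D, B

Ratios: A = 2143 / 1662 ≈ 1.289; B = 1110 / 1033 ≈ 1.075; C = 711 / 615 ≈ 1.156; D = 2102 / 1522 ≈ 1.381.
|Δ from 1.250|: A 0.039; B 0.175; C 0.094; D 0.131.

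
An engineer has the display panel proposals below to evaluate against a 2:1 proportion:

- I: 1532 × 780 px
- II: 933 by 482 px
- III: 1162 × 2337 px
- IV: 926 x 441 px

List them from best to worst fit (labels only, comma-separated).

Ratios: I = 1532 / 780 ≈ 1.964; II = 933 / 482 ≈ 1.936; III = 2337 / 1162 ≈ 2.011; IV = 926 / 441 ≈ 2.100.
|Δ from 2.000|: I 0.036; II 0.064; III 0.011; IV 0.100.

III, I, II, IV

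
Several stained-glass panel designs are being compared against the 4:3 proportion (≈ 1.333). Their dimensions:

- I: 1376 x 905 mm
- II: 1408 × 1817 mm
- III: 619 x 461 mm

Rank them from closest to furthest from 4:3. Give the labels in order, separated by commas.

III, II, I

I: 1376/905 ≈ 1.520 → |1.520 − 1.333| = 0.187
II: 1817/1408 ≈ 1.290 → |1.290 − 1.333| = 0.043
III: 619/461 ≈ 1.343 → |1.343 − 1.333| = 0.010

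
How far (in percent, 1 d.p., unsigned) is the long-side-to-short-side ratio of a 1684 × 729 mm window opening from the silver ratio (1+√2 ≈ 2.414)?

Ratio = 1684 / 729 ≈ 2.3100.
Ideal silver ratio ≈ 2.4142. |2.3100 − 2.4142| / 2.4142 ≈ 4.32% → 4.3%.

4.3%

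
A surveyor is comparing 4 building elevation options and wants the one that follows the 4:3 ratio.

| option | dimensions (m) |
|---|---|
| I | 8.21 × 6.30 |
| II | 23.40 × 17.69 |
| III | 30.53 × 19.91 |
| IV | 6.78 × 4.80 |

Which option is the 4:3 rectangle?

Target 4:3 ≈ 1.333.
I: 1.303 (Δ0.030)  II: 1.323 (Δ0.010)  III: 1.533 (Δ0.200)  IV: 1.413 (Δ0.080)

II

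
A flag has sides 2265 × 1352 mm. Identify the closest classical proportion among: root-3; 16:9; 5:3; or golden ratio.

5:3

Ratio = 2265 / 1352 ≈ 1.675.
Distances: root-3 1.732 (Δ 0.057); 16:9 1.778 (Δ 0.103); 5:3 1.667 (Δ 0.008); golden ratio 1.618 (Δ 0.057).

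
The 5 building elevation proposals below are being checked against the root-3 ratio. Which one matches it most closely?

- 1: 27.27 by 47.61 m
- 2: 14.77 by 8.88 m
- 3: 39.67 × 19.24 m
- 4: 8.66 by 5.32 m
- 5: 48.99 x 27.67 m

Ratios (long/short): 1 ≈ 1.746; 2 ≈ 1.663; 3 ≈ 2.062; 4 ≈ 1.628; 5 ≈ 1.771.
root-3 ≈ 1.732; option 1 is nearest (Δ 0.014).

1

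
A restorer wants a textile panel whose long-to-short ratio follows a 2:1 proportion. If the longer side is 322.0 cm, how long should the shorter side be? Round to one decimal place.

2:1 = 2.00000.
Shorter side = 322.0 ÷ 2.00000 ≈ 161.000 → 161.0 cm.

161.0 cm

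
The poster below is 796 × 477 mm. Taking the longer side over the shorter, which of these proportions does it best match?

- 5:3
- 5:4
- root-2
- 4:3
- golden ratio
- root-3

5:3

796/477 ≈ 1.669. Nearest candidates are 5:3 (1.667, off by 0.002) and golden ratio (1.618, off by 0.051).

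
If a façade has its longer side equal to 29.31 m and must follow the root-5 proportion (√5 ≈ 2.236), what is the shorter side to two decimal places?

root-5 ≈ 2.23607.
Shorter side = 29.31 ÷ 2.23607 ≈ 13.1078 → 13.11 m.

13.11 m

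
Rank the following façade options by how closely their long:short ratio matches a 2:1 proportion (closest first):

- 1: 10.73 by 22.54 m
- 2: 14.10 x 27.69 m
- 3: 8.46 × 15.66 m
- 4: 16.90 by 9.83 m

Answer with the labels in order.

Ratios: 1 = 22.54 / 10.73 ≈ 2.101; 2 = 27.69 / 14.10 ≈ 1.964; 3 = 15.66 / 8.46 ≈ 1.851; 4 = 16.90 / 9.83 ≈ 1.719.
|Δ from 2.000|: 1 0.101; 2 0.036; 3 0.149; 4 0.281.

2, 1, 3, 4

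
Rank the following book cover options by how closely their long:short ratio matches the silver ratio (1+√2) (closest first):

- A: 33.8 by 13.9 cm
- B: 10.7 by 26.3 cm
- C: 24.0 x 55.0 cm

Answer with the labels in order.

A, B, C

A: 33.8/13.9 ≈ 2.432 → |2.432 − 2.414| = 0.018
B: 26.3/10.7 ≈ 2.458 → |2.458 − 2.414| = 0.044
C: 55.0/24.0 ≈ 2.292 → |2.292 − 2.414| = 0.122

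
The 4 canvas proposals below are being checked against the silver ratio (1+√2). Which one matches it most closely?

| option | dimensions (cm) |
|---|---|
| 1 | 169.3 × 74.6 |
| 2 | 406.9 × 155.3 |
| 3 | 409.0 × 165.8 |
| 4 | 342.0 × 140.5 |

4

Target silver ratio ≈ 2.414.
1: 2.269 (Δ0.145)  2: 2.620 (Δ0.206)  3: 2.467 (Δ0.053)  4: 2.434 (Δ0.020)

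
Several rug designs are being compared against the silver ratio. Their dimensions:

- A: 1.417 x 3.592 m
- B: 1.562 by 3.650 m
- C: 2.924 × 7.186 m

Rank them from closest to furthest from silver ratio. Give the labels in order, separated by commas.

C, B, A

Ratios: A = 3.592 / 1.417 ≈ 2.535; B = 3.650 / 1.562 ≈ 2.337; C = 7.186 / 2.924 ≈ 2.458.
|Δ from 2.414|: A 0.121; B 0.077; C 0.044.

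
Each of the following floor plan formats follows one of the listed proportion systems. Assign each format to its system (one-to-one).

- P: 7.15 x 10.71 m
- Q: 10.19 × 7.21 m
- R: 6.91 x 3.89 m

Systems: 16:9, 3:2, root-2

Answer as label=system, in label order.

P=3:2, Q=root-2, R=16:9

Ratios: P ≈ 1.498; Q ≈ 1.413; R ≈ 1.776.
Targets: 16:9 ≈ 1.778; 3:2 ≈ 1.500; root-2 ≈ 1.414.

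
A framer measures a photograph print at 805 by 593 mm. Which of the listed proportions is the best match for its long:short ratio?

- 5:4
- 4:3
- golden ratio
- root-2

Ratio = 805 / 593 ≈ 1.358.
Distances: 5:4 1.250 (Δ 0.108); 4:3 1.333 (Δ 0.025); golden ratio 1.618 (Δ 0.260); root-2 1.414 (Δ 0.056).

4:3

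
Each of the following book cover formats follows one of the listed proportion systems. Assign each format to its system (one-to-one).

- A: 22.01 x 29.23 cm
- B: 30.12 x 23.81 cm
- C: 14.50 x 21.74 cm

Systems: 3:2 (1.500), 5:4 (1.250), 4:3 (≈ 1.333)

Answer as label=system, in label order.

A=4:3, B=5:4, C=3:2

Ratios: A ≈ 1.328; B ≈ 1.265; C ≈ 1.499.
Targets: 3:2 ≈ 1.500; 5:4 ≈ 1.250; 4:3 ≈ 1.333.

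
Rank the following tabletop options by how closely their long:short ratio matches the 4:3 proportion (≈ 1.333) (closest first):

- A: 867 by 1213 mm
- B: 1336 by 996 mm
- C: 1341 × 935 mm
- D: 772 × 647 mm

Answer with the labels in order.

B, A, C, D

Ratios: A = 1213 / 867 ≈ 1.399; B = 1336 / 996 ≈ 1.341; C = 1341 / 935 ≈ 1.434; D = 772 / 647 ≈ 1.193.
|Δ from 1.333|: A 0.066; B 0.008; C 0.101; D 0.140.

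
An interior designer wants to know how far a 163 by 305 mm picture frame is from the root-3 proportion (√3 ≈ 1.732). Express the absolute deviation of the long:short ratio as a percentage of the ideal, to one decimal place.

8.0%

Ratio = 305 / 163 ≈ 1.8712.
Ideal root-3 ≈ 1.7321. |1.8712 − 1.7321| / 1.7321 ≈ 8.03% → 8.0%.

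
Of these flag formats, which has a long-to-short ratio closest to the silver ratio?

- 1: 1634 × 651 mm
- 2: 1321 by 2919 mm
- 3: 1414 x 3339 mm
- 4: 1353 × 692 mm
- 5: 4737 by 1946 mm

Target silver ratio ≈ 2.414.
1: 2.510 (Δ0.096)  2: 2.210 (Δ0.204)  3: 2.361 (Δ0.053)  4: 1.955 (Δ0.459)  5: 2.434 (Δ0.020)

5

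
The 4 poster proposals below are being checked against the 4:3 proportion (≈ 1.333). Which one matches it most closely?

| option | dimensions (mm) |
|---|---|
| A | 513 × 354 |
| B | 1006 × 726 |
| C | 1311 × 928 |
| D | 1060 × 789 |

Target 4:3 ≈ 1.333.
A: 1.449 (Δ0.116)  B: 1.386 (Δ0.053)  C: 1.413 (Δ0.080)  D: 1.343 (Δ0.010)

D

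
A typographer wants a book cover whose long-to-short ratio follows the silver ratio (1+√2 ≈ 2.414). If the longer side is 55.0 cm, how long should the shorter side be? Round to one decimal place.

silver ratio ≈ 2.41421.
Shorter side = 55.0 ÷ 2.41421 ≈ 22.782 → 22.8 cm.

22.8 cm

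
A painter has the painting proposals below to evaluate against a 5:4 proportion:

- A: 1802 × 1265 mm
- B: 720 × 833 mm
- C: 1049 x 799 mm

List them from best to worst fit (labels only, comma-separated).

A: 1802/1265 ≈ 1.425 → |1.425 − 1.250| = 0.175
B: 833/720 ≈ 1.157 → |1.157 − 1.250| = 0.093
C: 1049/799 ≈ 1.313 → |1.313 − 1.250| = 0.063

C, B, A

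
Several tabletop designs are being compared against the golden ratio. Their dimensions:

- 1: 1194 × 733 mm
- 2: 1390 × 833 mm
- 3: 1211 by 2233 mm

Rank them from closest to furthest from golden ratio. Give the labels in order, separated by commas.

Ratios: 1 = 1194 / 733 ≈ 1.629; 2 = 1390 / 833 ≈ 1.669; 3 = 2233 / 1211 ≈ 1.844.
|Δ from 1.618|: 1 0.011; 2 0.051; 3 0.226.

1, 2, 3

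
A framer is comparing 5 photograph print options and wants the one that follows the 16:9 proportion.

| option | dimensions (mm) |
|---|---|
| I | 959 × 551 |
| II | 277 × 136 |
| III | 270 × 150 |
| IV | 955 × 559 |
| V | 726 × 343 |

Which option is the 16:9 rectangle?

Target 16:9 ≈ 1.778.
I: 1.740 (Δ0.038)  II: 2.037 (Δ0.259)  III: 1.800 (Δ0.022)  IV: 1.708 (Δ0.070)  V: 2.117 (Δ0.339)

III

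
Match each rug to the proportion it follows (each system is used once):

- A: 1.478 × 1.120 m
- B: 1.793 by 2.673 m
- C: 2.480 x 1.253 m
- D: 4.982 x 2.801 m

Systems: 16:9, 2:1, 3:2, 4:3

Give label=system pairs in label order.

A=4:3, B=3:2, C=2:1, D=16:9

A = 1.478/1.120 ≈ 1.320 → 4:3 (1.333)
B = 2.673/1.793 ≈ 1.491 → 3:2 (1.500)
C = 2.480/1.253 ≈ 1.979 → 2:1 (2.000)
D = 4.982/2.801 ≈ 1.779 → 16:9 (1.778)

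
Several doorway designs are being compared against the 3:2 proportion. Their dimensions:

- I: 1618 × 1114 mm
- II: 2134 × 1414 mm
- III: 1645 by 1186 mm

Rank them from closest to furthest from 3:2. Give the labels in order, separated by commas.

II, I, III

Ratios: I = 1618 / 1114 ≈ 1.452; II = 2134 / 1414 ≈ 1.509; III = 1645 / 1186 ≈ 1.387.
|Δ from 1.500|: I 0.048; II 0.009; III 0.113.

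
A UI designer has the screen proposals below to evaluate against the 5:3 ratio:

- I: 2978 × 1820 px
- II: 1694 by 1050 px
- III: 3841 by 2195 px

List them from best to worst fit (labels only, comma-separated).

Ratios: I = 2978 / 1820 ≈ 1.636; II = 1694 / 1050 ≈ 1.613; III = 3841 / 2195 ≈ 1.750.
|Δ from 1.667|: I 0.031; II 0.054; III 0.083.

I, II, III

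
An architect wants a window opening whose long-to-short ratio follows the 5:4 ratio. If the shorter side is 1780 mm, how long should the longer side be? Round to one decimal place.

5:4 = 1.25000.
Longer side = 1780 × 1.25000 ≈ 2225.000 → 2225.0 mm.

2225.0 mm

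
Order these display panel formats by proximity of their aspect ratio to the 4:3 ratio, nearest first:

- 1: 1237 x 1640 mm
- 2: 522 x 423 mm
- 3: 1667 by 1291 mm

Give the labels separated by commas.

1, 3, 2

Ratios: 1 = 1640 / 1237 ≈ 1.326; 2 = 522 / 423 ≈ 1.234; 3 = 1667 / 1291 ≈ 1.291.
|Δ from 1.333|: 1 0.007; 2 0.099; 3 0.042.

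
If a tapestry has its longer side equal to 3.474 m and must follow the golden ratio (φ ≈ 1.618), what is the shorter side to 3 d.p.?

2.147 m

golden ratio ≈ 1.61803.
Shorter side = 3.474 ÷ 1.61803 ≈ 2.14706 → 2.147 m.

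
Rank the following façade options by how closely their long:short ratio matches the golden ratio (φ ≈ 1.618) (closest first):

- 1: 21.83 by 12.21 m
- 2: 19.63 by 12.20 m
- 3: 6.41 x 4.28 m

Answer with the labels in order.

1: 21.83/12.21 ≈ 1.788 → |1.788 − 1.618| = 0.170
2: 19.63/12.20 ≈ 1.609 → |1.609 − 1.618| = 0.009
3: 6.41/4.28 ≈ 1.498 → |1.498 − 1.618| = 0.120

2, 3, 1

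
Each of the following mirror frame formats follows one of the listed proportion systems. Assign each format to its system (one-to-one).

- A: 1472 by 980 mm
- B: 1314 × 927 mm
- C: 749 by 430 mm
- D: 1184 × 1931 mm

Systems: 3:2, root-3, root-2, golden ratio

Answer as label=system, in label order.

A=3:2, B=root-2, C=root-3, D=golden ratio

A = 1472/980 ≈ 1.502 → 3:2 (1.500)
B = 1314/927 ≈ 1.417 → root-2 (1.414)
C = 749/430 ≈ 1.742 → root-3 (1.732)
D = 1931/1184 ≈ 1.631 → golden ratio (1.618)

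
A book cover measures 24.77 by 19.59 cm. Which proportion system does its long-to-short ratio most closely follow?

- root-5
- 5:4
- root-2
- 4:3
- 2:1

5:4

Ratio = 24.77 / 19.59 ≈ 1.264.
Distances: root-5 2.236 (Δ 0.972); 5:4 1.250 (Δ 0.014); root-2 1.414 (Δ 0.150); 4:3 1.333 (Δ 0.069); 2:1 2.000 (Δ 0.736).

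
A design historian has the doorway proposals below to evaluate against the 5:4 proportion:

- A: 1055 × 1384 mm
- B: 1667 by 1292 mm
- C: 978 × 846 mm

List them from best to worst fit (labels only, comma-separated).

Ratios: A = 1384 / 1055 ≈ 1.312; B = 1667 / 1292 ≈ 1.290; C = 978 / 846 ≈ 1.156.
|Δ from 1.250|: A 0.062; B 0.040; C 0.094.

B, A, C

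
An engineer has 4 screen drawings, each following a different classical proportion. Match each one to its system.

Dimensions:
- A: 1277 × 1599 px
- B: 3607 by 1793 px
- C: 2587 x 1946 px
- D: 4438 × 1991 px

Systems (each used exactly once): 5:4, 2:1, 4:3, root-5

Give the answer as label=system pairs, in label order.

A=5:4, B=2:1, C=4:3, D=root-5

A = 1599/1277 ≈ 1.252 → 5:4 (1.250)
B = 3607/1793 ≈ 2.012 → 2:1 (2.000)
C = 2587/1946 ≈ 1.329 → 4:3 (1.333)
D = 4438/1991 ≈ 2.229 → root-5 (2.236)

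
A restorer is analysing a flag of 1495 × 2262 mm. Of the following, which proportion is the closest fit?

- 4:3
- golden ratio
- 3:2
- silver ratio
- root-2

3:2

Ratio = 2262 / 1495 ≈ 1.513.
Distances: 4:3 1.333 (Δ 0.180); golden ratio 1.618 (Δ 0.105); 3:2 1.500 (Δ 0.013); silver ratio 2.414 (Δ 0.901); root-2 1.414 (Δ 0.099).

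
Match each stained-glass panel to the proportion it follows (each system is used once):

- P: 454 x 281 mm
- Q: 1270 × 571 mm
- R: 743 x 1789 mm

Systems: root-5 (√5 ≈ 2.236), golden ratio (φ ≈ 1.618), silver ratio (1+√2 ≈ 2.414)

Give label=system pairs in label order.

Ratios: P ≈ 1.616; Q ≈ 2.224; R ≈ 2.408.
Targets: root-5 ≈ 2.236; golden ratio ≈ 1.618; silver ratio ≈ 2.414.

P=golden ratio, Q=root-5, R=silver ratio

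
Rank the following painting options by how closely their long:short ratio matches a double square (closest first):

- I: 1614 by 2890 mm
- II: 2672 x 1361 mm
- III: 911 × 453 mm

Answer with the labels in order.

III, II, I

Ratios: I = 2890 / 1614 ≈ 1.791; II = 2672 / 1361 ≈ 1.963; III = 911 / 453 ≈ 2.011.
|Δ from 2.000|: I 0.209; II 0.037; III 0.011.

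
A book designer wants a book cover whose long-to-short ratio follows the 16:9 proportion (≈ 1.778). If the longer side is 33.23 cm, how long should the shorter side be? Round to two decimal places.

16:9 ≈ 1.77778.
Shorter side = 33.23 ÷ 1.77778 ≈ 18.6919 → 18.69 cm.

18.69 cm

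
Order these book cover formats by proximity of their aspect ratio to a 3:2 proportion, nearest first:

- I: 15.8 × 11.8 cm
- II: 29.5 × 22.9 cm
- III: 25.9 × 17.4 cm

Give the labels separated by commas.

III, I, II

Ratios: I = 15.8 / 11.8 ≈ 1.339; II = 29.5 / 22.9 ≈ 1.288; III = 25.9 / 17.4 ≈ 1.489.
|Δ from 1.500|: I 0.161; II 0.212; III 0.011.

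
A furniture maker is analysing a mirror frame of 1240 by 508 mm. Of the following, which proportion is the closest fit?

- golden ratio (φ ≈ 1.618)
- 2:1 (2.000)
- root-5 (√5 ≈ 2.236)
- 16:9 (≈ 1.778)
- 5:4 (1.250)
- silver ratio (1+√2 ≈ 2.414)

silver ratio

Ratio = 1240 / 508 ≈ 2.441.
Distances: golden ratio 1.618 (Δ 0.823); 2:1 2.000 (Δ 0.441); root-5 2.236 (Δ 0.205); 16:9 1.778 (Δ 0.663); 5:4 1.250 (Δ 1.191); silver ratio 2.414 (Δ 0.027).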